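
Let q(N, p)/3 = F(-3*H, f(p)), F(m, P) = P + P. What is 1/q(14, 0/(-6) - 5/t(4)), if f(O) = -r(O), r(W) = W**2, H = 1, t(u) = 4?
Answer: -8/75 ≈ -0.10667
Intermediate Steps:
f(O) = -O**2
F(m, P) = 2*P
q(N, p) = -6*p**2 (q(N, p) = 3*(2*(-p**2)) = 3*(-2*p**2) = -6*p**2)
1/q(14, 0/(-6) - 5/t(4)) = 1/(-6*(0/(-6) - 5/4)**2) = 1/(-6*(0*(-1/6) - 5*1/4)**2) = 1/(-6*(0 - 5/4)**2) = 1/(-6*(-5/4)**2) = 1/(-6*25/16) = 1/(-75/8) = -8/75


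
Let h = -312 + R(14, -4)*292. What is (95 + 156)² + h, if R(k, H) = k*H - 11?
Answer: 43125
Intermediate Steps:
R(k, H) = -11 + H*k (R(k, H) = H*k - 11 = -11 + H*k)
h = -19876 (h = -312 + (-11 - 4*14)*292 = -312 + (-11 - 56)*292 = -312 - 67*292 = -312 - 19564 = -19876)
(95 + 156)² + h = (95 + 156)² - 19876 = 251² - 19876 = 63001 - 19876 = 43125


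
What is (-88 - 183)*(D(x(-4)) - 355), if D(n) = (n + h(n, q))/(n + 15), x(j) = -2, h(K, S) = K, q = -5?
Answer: 1251749/13 ≈ 96288.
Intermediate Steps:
D(n) = 2*n/(15 + n) (D(n) = (n + n)/(n + 15) = (2*n)/(15 + n) = 2*n/(15 + n))
(-88 - 183)*(D(x(-4)) - 355) = (-88 - 183)*(2*(-2)/(15 - 2) - 355) = -271*(2*(-2)/13 - 355) = -271*(2*(-2)*(1/13) - 355) = -271*(-4/13 - 355) = -271*(-4619/13) = 1251749/13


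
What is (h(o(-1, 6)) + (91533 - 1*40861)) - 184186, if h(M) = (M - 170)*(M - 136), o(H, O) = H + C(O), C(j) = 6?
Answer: -111899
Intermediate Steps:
o(H, O) = 6 + H (o(H, O) = H + 6 = 6 + H)
h(M) = (-170 + M)*(-136 + M)
(h(o(-1, 6)) + (91533 - 1*40861)) - 184186 = ((23120 + (6 - 1)**2 - 306*(6 - 1)) + (91533 - 1*40861)) - 184186 = ((23120 + 5**2 - 306*5) + (91533 - 40861)) - 184186 = ((23120 + 25 - 1530) + 50672) - 184186 = (21615 + 50672) - 184186 = 72287 - 184186 = -111899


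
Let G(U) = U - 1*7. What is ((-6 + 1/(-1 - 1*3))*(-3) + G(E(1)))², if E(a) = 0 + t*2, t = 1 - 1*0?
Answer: 3025/16 ≈ 189.06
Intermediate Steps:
t = 1 (t = 1 + 0 = 1)
E(a) = 2 (E(a) = 0 + 1*2 = 0 + 2 = 2)
G(U) = -7 + U (G(U) = U - 7 = -7 + U)
((-6 + 1/(-1 - 1*3))*(-3) + G(E(1)))² = ((-6 + 1/(-1 - 1*3))*(-3) + (-7 + 2))² = ((-6 + 1/(-1 - 3))*(-3) - 5)² = ((-6 + 1/(-4))*(-3) - 5)² = ((-6 - ¼)*(-3) - 5)² = (-25/4*(-3) - 5)² = (75/4 - 5)² = (55/4)² = 3025/16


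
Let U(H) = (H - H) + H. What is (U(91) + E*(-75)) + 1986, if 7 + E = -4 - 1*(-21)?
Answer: 1327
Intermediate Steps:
E = 10 (E = -7 + (-4 - 1*(-21)) = -7 + (-4 + 21) = -7 + 17 = 10)
U(H) = H (U(H) = 0 + H = H)
(U(91) + E*(-75)) + 1986 = (91 + 10*(-75)) + 1986 = (91 - 750) + 1986 = -659 + 1986 = 1327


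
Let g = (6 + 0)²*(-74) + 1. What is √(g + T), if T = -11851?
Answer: I*√14514 ≈ 120.47*I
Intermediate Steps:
g = -2663 (g = 6²*(-74) + 1 = 36*(-74) + 1 = -2664 + 1 = -2663)
√(g + T) = √(-2663 - 11851) = √(-14514) = I*√14514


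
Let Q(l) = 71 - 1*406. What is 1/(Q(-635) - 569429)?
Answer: -1/569764 ≈ -1.7551e-6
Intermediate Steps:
Q(l) = -335 (Q(l) = 71 - 406 = -335)
1/(Q(-635) - 569429) = 1/(-335 - 569429) = 1/(-569764) = -1/569764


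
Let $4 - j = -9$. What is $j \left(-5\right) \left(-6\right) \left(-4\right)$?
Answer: $-1560$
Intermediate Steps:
$j = 13$ ($j = 4 - -9 = 4 + 9 = 13$)
$j \left(-5\right) \left(-6\right) \left(-4\right) = 13 \left(-5\right) \left(-6\right) \left(-4\right) = 13 \cdot 30 \left(-4\right) = 13 \left(-120\right) = -1560$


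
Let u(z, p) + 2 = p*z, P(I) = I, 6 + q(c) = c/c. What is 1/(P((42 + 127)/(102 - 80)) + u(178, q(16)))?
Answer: -22/19455 ≈ -0.0011308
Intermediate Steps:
q(c) = -5 (q(c) = -6 + c/c = -6 + 1 = -5)
u(z, p) = -2 + p*z
1/(P((42 + 127)/(102 - 80)) + u(178, q(16))) = 1/((42 + 127)/(102 - 80) + (-2 - 5*178)) = 1/(169/22 + (-2 - 890)) = 1/(169*(1/22) - 892) = 1/(169/22 - 892) = 1/(-19455/22) = -22/19455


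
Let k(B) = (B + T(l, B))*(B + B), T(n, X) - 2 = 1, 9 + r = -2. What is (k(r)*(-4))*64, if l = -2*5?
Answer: -45056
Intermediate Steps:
r = -11 (r = -9 - 2 = -11)
l = -10
T(n, X) = 3 (T(n, X) = 2 + 1 = 3)
k(B) = 2*B*(3 + B) (k(B) = (B + 3)*(B + B) = (3 + B)*(2*B) = 2*B*(3 + B))
(k(r)*(-4))*64 = ((2*(-11)*(3 - 11))*(-4))*64 = ((2*(-11)*(-8))*(-4))*64 = (176*(-4))*64 = -704*64 = -45056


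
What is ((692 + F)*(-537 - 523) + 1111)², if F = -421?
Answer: 81881250201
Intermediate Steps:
((692 + F)*(-537 - 523) + 1111)² = ((692 - 421)*(-537 - 523) + 1111)² = (271*(-1060) + 1111)² = (-287260 + 1111)² = (-286149)² = 81881250201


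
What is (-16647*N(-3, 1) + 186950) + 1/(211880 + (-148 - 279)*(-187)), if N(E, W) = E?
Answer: 69107974540/291729 ≈ 2.3689e+5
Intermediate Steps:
(-16647*N(-3, 1) + 186950) + 1/(211880 + (-148 - 279)*(-187)) = (-16647*(-3) + 186950) + 1/(211880 + (-148 - 279)*(-187)) = (49941 + 186950) + 1/(211880 - 427*(-187)) = 236891 + 1/(211880 + 79849) = 236891 + 1/291729 = 69107974540/291729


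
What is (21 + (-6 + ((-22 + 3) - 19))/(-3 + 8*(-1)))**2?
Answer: 625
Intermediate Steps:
(21 + (-6 + ((-22 + 3) - 19))/(-3 + 8*(-1)))**2 = (21 + (-6 + (-19 - 19))/(-3 - 8))**2 = (21 + (-6 - 38)/(-11))**2 = (21 - 44*(-1/11))**2 = (21 + 4)**2 = 25**2 = 625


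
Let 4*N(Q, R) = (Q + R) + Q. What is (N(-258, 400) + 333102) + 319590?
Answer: 652663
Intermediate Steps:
N(Q, R) = Q/2 + R/4 (N(Q, R) = ((Q + R) + Q)/4 = (R + 2*Q)/4 = Q/2 + R/4)
(N(-258, 400) + 333102) + 319590 = (((½)*(-258) + (¼)*400) + 333102) + 319590 = ((-129 + 100) + 333102) + 319590 = (-29 + 333102) + 319590 = 333073 + 319590 = 652663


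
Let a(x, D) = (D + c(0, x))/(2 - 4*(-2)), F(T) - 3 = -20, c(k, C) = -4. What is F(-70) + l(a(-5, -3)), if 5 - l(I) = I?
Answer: -113/10 ≈ -11.300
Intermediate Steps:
F(T) = -17 (F(T) = 3 - 20 = -17)
a(x, D) = -⅖ + D/10 (a(x, D) = (D - 4)/(2 - 4*(-2)) = (-4 + D)/(2 + 8) = (-4 + D)/10 = (-4 + D)*(⅒) = -⅖ + D/10)
l(I) = 5 - I
F(-70) + l(a(-5, -3)) = -17 + (5 - (-⅖ + (⅒)*(-3))) = -17 + (5 - (-⅖ - 3/10)) = -17 + (5 - 1*(-7/10)) = -17 + (5 + 7/10) = -17 + 57/10 = -113/10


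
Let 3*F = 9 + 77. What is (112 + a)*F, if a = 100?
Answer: 18232/3 ≈ 6077.3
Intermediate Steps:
F = 86/3 (F = (9 + 77)/3 = (⅓)*86 = 86/3 ≈ 28.667)
(112 + a)*F = (112 + 100)*(86/3) = 212*(86/3) = 18232/3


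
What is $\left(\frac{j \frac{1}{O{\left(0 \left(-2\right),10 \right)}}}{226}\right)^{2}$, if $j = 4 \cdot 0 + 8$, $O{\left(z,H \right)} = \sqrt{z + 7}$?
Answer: $\frac{16}{89383} \approx 0.000179$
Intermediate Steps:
$O{\left(z,H \right)} = \sqrt{7 + z}$
$j = 8$ ($j = 0 + 8 = 8$)
$\left(\frac{j \frac{1}{O{\left(0 \left(-2\right),10 \right)}}}{226}\right)^{2} = \left(\frac{8 \frac{1}{\sqrt{7 + 0 \left(-2\right)}}}{226}\right)^{2} = \left(\frac{8}{\sqrt{7 + 0}} \cdot \frac{1}{226}\right)^{2} = \left(\frac{8}{\sqrt{7}} \cdot \frac{1}{226}\right)^{2} = \left(8 \frac{\sqrt{7}}{7} \cdot \frac{1}{226}\right)^{2} = \left(\frac{8 \sqrt{7}}{7} \cdot \frac{1}{226}\right)^{2} = \left(\frac{4 \sqrt{7}}{791}\right)^{2} = \frac{16}{89383}$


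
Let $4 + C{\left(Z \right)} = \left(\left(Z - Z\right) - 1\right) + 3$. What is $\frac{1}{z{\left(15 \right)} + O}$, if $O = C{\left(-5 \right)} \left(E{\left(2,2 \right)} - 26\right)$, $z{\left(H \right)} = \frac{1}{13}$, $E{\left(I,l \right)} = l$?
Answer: $\frac{13}{625} \approx 0.0208$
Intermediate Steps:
$C{\left(Z \right)} = -2$ ($C{\left(Z \right)} = -4 + \left(\left(\left(Z - Z\right) - 1\right) + 3\right) = -4 + \left(\left(0 - 1\right) + 3\right) = -4 + \left(-1 + 3\right) = -4 + 2 = -2$)
$z{\left(H \right)} = \frac{1}{13}$
$O = 48$ ($O = - 2 \left(2 - 26\right) = \left(-2\right) \left(-24\right) = 48$)
$\frac{1}{z{\left(15 \right)} + O} = \frac{1}{\frac{1}{13} + 48} = \frac{1}{\frac{625}{13}} = \frac{13}{625}$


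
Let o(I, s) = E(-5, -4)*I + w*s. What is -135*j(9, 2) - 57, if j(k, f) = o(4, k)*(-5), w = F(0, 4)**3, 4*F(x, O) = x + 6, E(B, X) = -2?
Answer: 120369/8 ≈ 15046.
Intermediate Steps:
F(x, O) = 3/2 + x/4 (F(x, O) = (x + 6)/4 = (6 + x)/4 = 3/2 + x/4)
w = 27/8 (w = (3/2 + (1/4)*0)**3 = (3/2 + 0)**3 = (3/2)**3 = 27/8 ≈ 3.3750)
o(I, s) = -2*I + 27*s/8
j(k, f) = 40 - 135*k/8 (j(k, f) = (-2*4 + 27*k/8)*(-5) = (-8 + 27*k/8)*(-5) = 40 - 135*k/8)
-135*j(9, 2) - 57 = -135*(40 - 135/8*9) - 57 = -135*(40 - 1215/8) - 57 = -135*(-895/8) - 57 = 120825/8 - 57 = 120369/8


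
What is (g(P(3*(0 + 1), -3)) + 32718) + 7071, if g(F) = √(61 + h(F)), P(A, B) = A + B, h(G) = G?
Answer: 39789 + √61 ≈ 39797.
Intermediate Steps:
g(F) = √(61 + F)
(g(P(3*(0 + 1), -3)) + 32718) + 7071 = (√(61 + (3*(0 + 1) - 3)) + 32718) + 7071 = (√(61 + (3*1 - 3)) + 32718) + 7071 = (√(61 + (3 - 3)) + 32718) + 7071 = (√(61 + 0) + 32718) + 7071 = (√61 + 32718) + 7071 = (32718 + √61) + 7071 = 39789 + √61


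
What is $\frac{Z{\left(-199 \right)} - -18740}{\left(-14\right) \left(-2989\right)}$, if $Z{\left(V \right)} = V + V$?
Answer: $\frac{9171}{20923} \approx 0.43832$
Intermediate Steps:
$Z{\left(V \right)} = 2 V$
$\frac{Z{\left(-199 \right)} - -18740}{\left(-14\right) \left(-2989\right)} = \frac{2 \left(-199\right) - -18740}{\left(-14\right) \left(-2989\right)} = \frac{-398 + 18740}{41846} = 18342 \cdot \frac{1}{41846} = \frac{9171}{20923}$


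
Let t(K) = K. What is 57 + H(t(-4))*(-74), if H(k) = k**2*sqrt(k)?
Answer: 57 - 2368*I ≈ 57.0 - 2368.0*I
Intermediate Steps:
H(k) = k**(5/2)
57 + H(t(-4))*(-74) = 57 + (-4)**(5/2)*(-74) = 57 + (32*I)*(-74) = 57 - 2368*I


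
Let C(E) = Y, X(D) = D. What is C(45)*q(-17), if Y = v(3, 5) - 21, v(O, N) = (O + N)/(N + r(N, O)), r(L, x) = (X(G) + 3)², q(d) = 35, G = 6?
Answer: -31465/43 ≈ -731.74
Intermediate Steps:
r(L, x) = 81 (r(L, x) = (6 + 3)² = 9² = 81)
v(O, N) = (N + O)/(81 + N) (v(O, N) = (O + N)/(N + 81) = (N + O)/(81 + N))
Y = -899/43 (Y = (5 + 3)/(81 + 5) - 21 = 8/86 - 21 = (1/86)*8 - 21 = 4/43 - 21 = -899/43 ≈ -20.907)
C(E) = -899/43
C(45)*q(-17) = -899/43*35 = -31465/43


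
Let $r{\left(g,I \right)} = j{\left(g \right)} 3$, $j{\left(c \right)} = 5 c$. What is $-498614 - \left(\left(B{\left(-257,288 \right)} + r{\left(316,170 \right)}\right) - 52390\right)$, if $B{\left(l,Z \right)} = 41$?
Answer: $-451005$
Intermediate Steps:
$r{\left(g,I \right)} = 15 g$ ($r{\left(g,I \right)} = 5 g 3 = 15 g$)
$-498614 - \left(\left(B{\left(-257,288 \right)} + r{\left(316,170 \right)}\right) - 52390\right) = -498614 - \left(\left(41 + 15 \cdot 316\right) - 52390\right) = -498614 - \left(\left(41 + 4740\right) - 52390\right) = -498614 - \left(4781 - 52390\right) = -498614 - -47609 = -498614 + 47609 = -451005$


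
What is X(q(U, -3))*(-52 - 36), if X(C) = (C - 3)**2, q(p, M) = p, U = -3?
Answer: -3168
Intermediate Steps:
X(C) = (-3 + C)**2
X(q(U, -3))*(-52 - 36) = (-3 - 3)**2*(-52 - 36) = (-6)**2*(-88) = 36*(-88) = -3168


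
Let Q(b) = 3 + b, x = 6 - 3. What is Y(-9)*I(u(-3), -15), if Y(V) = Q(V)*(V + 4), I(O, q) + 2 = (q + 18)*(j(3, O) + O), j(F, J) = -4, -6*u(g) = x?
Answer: -465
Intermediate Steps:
x = 3
u(g) = -1/2 (u(g) = -1/6*3 = -1/2)
I(O, q) = -2 + (-4 + O)*(18 + q) (I(O, q) = -2 + (q + 18)*(-4 + O) = -2 + (18 + q)*(-4 + O) = -2 + (-4 + O)*(18 + q))
Y(V) = (3 + V)*(4 + V) (Y(V) = (3 + V)*(V + 4) = (3 + V)*(4 + V))
Y(-9)*I(u(-3), -15) = ((3 - 9)*(4 - 9))*(-74 - 4*(-15) + 18*(-1/2) - 1/2*(-15)) = (-6*(-5))*(-74 + 60 - 9 + 15/2) = 30*(-31/2) = -465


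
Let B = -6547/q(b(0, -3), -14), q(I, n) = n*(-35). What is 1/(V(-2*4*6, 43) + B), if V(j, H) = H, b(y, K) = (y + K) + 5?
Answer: 490/14523 ≈ 0.033740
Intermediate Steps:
b(y, K) = 5 + K + y (b(y, K) = (K + y) + 5 = 5 + K + y)
q(I, n) = -35*n
B = -6547/490 (B = -6547/((-35*(-14))) = -6547/490 ≈ -13.361)
1/(V(-2*4*6, 43) + B) = 1/(43 - 6547/490) = 1/(14523/490) = 490/14523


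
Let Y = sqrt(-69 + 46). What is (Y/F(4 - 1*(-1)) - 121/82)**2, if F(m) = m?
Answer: 211373/168100 - 121*I*sqrt(23)/205 ≈ 1.2574 - 2.8307*I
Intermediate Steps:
Y = I*sqrt(23) (Y = sqrt(-23) = I*sqrt(23) ≈ 4.7958*I)
(Y/F(4 - 1*(-1)) - 121/82)**2 = ((I*sqrt(23))/(4 - 1*(-1)) - 121/82)**2 = ((I*sqrt(23))/(4 + 1) - 121*1/82)**2 = ((I*sqrt(23))/5 - 121/82)**2 = ((I*sqrt(23))*(1/5) - 121/82)**2 = (I*sqrt(23)/5 - 121/82)**2 = (-121/82 + I*sqrt(23)/5)**2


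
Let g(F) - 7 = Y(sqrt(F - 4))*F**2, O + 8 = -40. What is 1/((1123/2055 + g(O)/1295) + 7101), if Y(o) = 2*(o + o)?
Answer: 2011761277370355/14287373133085460593 - 4032049674240*I*sqrt(13)/14287373133085460593 ≈ 0.00014081 - 1.0175e-6*I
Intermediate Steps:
O = -48 (O = -8 - 40 = -48)
Y(o) = 4*o (Y(o) = 2*(2*o) = 4*o)
g(F) = 7 + 4*F**2*sqrt(-4 + F) (g(F) = 7 + (4*sqrt(F - 4))*F**2 = 7 + (4*sqrt(-4 + F))*F**2 = 7 + 4*F**2*sqrt(-4 + F))
1/((1123/2055 + g(O)/1295) + 7101) = 1/((1123/2055 + (7 + 4*(-48)**2*sqrt(-4 - 48))/1295) + 7101) = 1/((1123*(1/2055) + (7 + 4*2304*sqrt(-52))*(1/1295)) + 7101) = 1/((1123/2055 + (7 + 4*2304*(2*I*sqrt(13)))*(1/1295)) + 7101) = 1/((1123/2055 + (7 + 18432*I*sqrt(13))*(1/1295)) + 7101) = 1/((1123/2055 + (1/185 + 18432*I*sqrt(13)/1295)) + 7101) = 1/((41962/76035 + 18432*I*sqrt(13)/1295) + 7101) = 1/(539966497/76035 + 18432*I*sqrt(13)/1295)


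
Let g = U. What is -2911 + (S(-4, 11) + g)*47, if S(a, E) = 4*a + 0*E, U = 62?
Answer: -749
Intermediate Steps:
g = 62
S(a, E) = 4*a (S(a, E) = 4*a + 0 = 4*a)
-2911 + (S(-4, 11) + g)*47 = -2911 + (4*(-4) + 62)*47 = -2911 + (-16 + 62)*47 = -2911 + 46*47 = -2911 + 2162 = -749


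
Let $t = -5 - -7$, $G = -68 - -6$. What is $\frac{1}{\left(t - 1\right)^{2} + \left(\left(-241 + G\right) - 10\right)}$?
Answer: $- \frac{1}{312} \approx -0.0032051$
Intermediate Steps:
$G = -62$ ($G = -68 + 6 = -62$)
$t = 2$ ($t = -5 + 7 = 2$)
$\frac{1}{\left(t - 1\right)^{2} + \left(\left(-241 + G\right) - 10\right)} = \frac{1}{\left(2 - 1\right)^{2} - 313} = \frac{1}{1^{2} - 313} = \frac{1}{1 - 313} = \frac{1}{-312} = - \frac{1}{312}$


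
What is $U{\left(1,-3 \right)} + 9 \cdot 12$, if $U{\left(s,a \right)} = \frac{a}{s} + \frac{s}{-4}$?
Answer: $\frac{419}{4} \approx 104.75$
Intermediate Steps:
$U{\left(s,a \right)} = - \frac{s}{4} + \frac{a}{s}$ ($U{\left(s,a \right)} = \frac{a}{s} + s \left(- \frac{1}{4}\right) = \frac{a}{s} - \frac{s}{4} = - \frac{s}{4} + \frac{a}{s}$)
$U{\left(1,-3 \right)} + 9 \cdot 12 = \left(\left(- \frac{1}{4}\right) 1 - \frac{3}{1}\right) + 9 \cdot 12 = \left(- \frac{1}{4} - 3\right) + 108 = - \frac{13}{4} + 108 = \frac{419}{4}$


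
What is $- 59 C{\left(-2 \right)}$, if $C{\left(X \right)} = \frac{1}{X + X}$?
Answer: $\frac{59}{4} \approx 14.75$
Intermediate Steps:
$C{\left(X \right)} = \frac{1}{2 X}$
$- 59 C{\left(-2 \right)} = - 59 \frac{1}{2 \left(-2\right)} = - 59 \cdot \frac{1}{2} \left(- \frac{1}{2}\right) = \left(-59\right) \left(- \frac{1}{4}\right) = \frac{59}{4}$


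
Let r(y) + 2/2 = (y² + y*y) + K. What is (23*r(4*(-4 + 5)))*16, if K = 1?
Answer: 11776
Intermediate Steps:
r(y) = 2*y² (r(y) = -1 + ((y² + y*y) + 1) = -1 + ((y² + y²) + 1) = -1 + (2*y² + 1) = -1 + (1 + 2*y²) = 2*y²)
(23*r(4*(-4 + 5)))*16 = (23*(2*(4*(-4 + 5))²))*16 = (23*(2*(4*1)²))*16 = (23*(2*4²))*16 = (23*(2*16))*16 = (23*32)*16 = 736*16 = 11776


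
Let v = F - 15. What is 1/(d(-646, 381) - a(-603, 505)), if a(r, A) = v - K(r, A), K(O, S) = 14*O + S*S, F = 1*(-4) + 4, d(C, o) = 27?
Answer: 1/246625 ≈ 4.0547e-6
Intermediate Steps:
F = 0 (F = -4 + 4 = 0)
K(O, S) = S² + 14*O (K(O, S) = 14*O + S² = S² + 14*O)
v = -15 (v = 0 - 15 = -15)
a(r, A) = -15 - A² - 14*r (a(r, A) = -15 - (A² + 14*r) = -15 + (-A² - 14*r) = -15 - A² - 14*r)
1/(d(-646, 381) - a(-603, 505)) = 1/(27 - (-15 - 1*505² - 14*(-603))) = 1/(27 - (-15 - 1*255025 + 8442)) = 1/(27 - (-15 - 255025 + 8442)) = 1/(27 - 1*(-246598)) = 1/(27 + 246598) = 1/246625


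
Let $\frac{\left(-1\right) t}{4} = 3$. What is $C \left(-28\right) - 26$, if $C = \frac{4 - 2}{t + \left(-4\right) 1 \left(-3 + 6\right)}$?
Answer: $- \frac{71}{3} \approx -23.667$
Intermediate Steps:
$t = -12$ ($t = \left(-4\right) 3 = -12$)
$C = - \frac{1}{12}$ ($C = \frac{4 - 2}{-12 + \left(-4\right) 1 \left(-3 + 6\right)} = \frac{2}{-12 - 12} = \frac{2}{-24} = 2 \left(- \frac{1}{24}\right) = - \frac{1}{12} \approx -0.083333$)
$C \left(-28\right) - 26 = \left(- \frac{1}{12}\right) \left(-28\right) - 26 = \frac{7}{3} - 26 = - \frac{71}{3}$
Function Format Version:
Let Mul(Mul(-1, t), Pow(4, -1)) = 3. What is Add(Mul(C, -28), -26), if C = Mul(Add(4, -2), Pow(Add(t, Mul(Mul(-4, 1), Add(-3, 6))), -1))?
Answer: Rational(-71, 3) ≈ -23.667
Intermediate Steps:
t = -12 (t = Mul(-4, 3) = -12)
C = Rational(-1, 12) (C = Mul(Add(4, -2), Pow(Add(-12, Mul(Mul(-4, 1), Add(-3, 6))), -1)) = Mul(2, Pow(Add(-12, Mul(-4, 3)), -1)) = Mul(2, Pow(Add(-12, -12), -1)) = Mul(2, Pow(-24, -1)) = Mul(2, Rational(-1, 24)) = Rational(-1, 12) ≈ -0.083333)
Add(Mul(C, -28), -26) = Add(Mul(Rational(-1, 12), -28), -26) = Add(Rational(7, 3), -26) = Rational(-71, 3)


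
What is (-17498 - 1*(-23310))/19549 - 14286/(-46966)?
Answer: 276121703/459069167 ≈ 0.60148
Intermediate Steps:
(-17498 - 1*(-23310))/19549 - 14286/(-46966) = (-17498 + 23310)*(1/19549) - 14286*(-1/46966) = 5812*(1/19549) + 7143/23483 = 5812/19549 + 7143/23483 = 276121703/459069167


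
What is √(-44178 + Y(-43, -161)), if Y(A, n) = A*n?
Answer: I*√37255 ≈ 193.02*I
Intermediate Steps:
√(-44178 + Y(-43, -161)) = √(-44178 - 43*(-161)) = √(-44178 + 6923) = √(-37255) = I*√37255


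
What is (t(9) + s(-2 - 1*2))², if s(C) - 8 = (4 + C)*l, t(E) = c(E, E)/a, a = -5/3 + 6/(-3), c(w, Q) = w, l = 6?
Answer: 3721/121 ≈ 30.752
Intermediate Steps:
a = -11/3 (a = -5*⅓ + 6*(-⅓) = -5/3 - 2 = -11/3 ≈ -3.6667)
t(E) = -3*E/11 (t(E) = E/(-11/3) = E*(-3/11) = -3*E/11)
s(C) = 32 + 6*C (s(C) = 8 + (4 + C)*6 = 8 + (24 + 6*C) = 32 + 6*C)
(t(9) + s(-2 - 1*2))² = (-3/11*9 + (32 + 6*(-2 - 1*2)))² = (-27/11 + (32 + 6*(-2 - 2)))² = (-27/11 + (32 + 6*(-4)))² = (-27/11 + (32 - 24))² = (-27/11 + 8)² = (61/11)² = 3721/121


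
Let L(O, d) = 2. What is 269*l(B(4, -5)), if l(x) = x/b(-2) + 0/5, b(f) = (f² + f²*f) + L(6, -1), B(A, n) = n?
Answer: 1345/2 ≈ 672.50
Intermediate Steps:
b(f) = 2 + f² + f³ (b(f) = (f² + f²*f) + 2 = (f² + f³) + 2 = 2 + f² + f³)
l(x) = -x/2 (l(x) = x/(2 + (-2)² + (-2)³) + 0/5 = x/(2 + 4 - 8) + 0*(⅕) = x/(-2) + 0 = x*(-½) + 0 = -x/2 + 0 = -x/2)
269*l(B(4, -5)) = 269*(-½*(-5)) = 269*(5/2) = 1345/2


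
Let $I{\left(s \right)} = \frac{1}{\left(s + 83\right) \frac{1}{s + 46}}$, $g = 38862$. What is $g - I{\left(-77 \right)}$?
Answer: $\frac{233203}{6} \approx 38867.0$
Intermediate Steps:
$I{\left(s \right)} = \frac{46 + s}{83 + s}$ ($I{\left(s \right)} = \frac{1}{\left(83 + s\right) \frac{1}{46 + s}} = \frac{1}{\frac{1}{46 + s} \left(83 + s\right)} = \frac{46 + s}{83 + s}$)
$g - I{\left(-77 \right)} = 38862 - \frac{46 - 77}{83 - 77} = 38862 - \frac{1}{6} \left(-31\right) = 38862 - - \frac{31}{6} = 38862 + \frac{31}{6} = \frac{233203}{6}$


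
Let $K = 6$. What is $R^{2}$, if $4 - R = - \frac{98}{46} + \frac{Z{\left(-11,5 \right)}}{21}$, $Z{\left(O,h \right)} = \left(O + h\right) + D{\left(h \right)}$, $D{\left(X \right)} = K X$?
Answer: $\frac{644809}{25921} \approx 24.876$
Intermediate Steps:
$D{\left(X \right)} = 6 X$
$Z{\left(O,h \right)} = O + 7 h$ ($Z{\left(O,h \right)} = \left(O + h\right) + 6 h = O + 7 h$)
$R = \frac{803}{161}$ ($R = 4 - \left(- \frac{98}{46} + \frac{-11 + 7 \cdot 5}{21}\right) = 4 - \left(\left(-98\right) \frac{1}{46} + \left(-11 + 35\right) \frac{1}{21}\right) = 4 - \left(- \frac{49}{23} + 24 \cdot \frac{1}{21}\right) = 4 - \left(- \frac{49}{23} + \frac{8}{7}\right) = 4 - - \frac{159}{161} = 4 + \frac{159}{161} = \frac{803}{161} \approx 4.9876$)
$R^{2} = \left(\frac{803}{161}\right)^{2} = \frac{644809}{25921}$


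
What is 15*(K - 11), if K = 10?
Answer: -15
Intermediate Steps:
15*(K - 11) = 15*(10 - 11) = 15*(-1) = -15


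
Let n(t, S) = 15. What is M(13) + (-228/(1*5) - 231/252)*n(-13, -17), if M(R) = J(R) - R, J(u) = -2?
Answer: -2851/4 ≈ -712.75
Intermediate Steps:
M(R) = -2 - R
M(13) + (-228/(1*5) - 231/252)*n(-13, -17) = (-2 - 1*13) + (-228/(1*5) - 231/252)*15 = (-2 - 13) + (-228/5 - 231*1/252)*15 = -15 + (-228*⅕ - 11/12)*15 = -15 + (-228/5 - 11/12)*15 = -15 - 2791/60*15 = -15 - 2791/4 = -2851/4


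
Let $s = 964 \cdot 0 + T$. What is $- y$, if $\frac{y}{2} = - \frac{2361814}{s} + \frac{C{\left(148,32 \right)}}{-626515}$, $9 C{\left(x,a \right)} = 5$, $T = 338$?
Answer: $\frac{204883185932}{14660451} \approx 13975.0$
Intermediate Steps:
$C{\left(x,a \right)} = \frac{5}{9}$ ($C{\left(x,a \right)} = \frac{1}{9} \cdot 5 = \frac{5}{9}$)
$s = 338$ ($s = 964 \cdot 0 + 338 = 0 + 338 = 338$)
$y = - \frac{204883185932}{14660451}$ ($y = 2 \left(- \frac{2361814}{338} + \frac{5}{9 \left(-626515\right)}\right) = 2 \left(\left(-2361814\right) \frac{1}{338} + \frac{5}{9} \left(- \frac{1}{626515}\right)\right) = 2 \left(- \frac{90839}{13} - \frac{1}{1127727}\right) = 2 \left(- \frac{102441592966}{14660451}\right) = - \frac{204883185932}{14660451} \approx -13975.0$)
$- y = \left(-1\right) \left(- \frac{204883185932}{14660451}\right) = \frac{204883185932}{14660451}$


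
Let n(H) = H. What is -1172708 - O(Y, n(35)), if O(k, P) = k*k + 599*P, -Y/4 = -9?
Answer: -1194969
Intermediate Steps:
Y = 36 (Y = -4*(-9) = 36)
O(k, P) = k² + 599*P
-1172708 - O(Y, n(35)) = -1172708 - (36² + 599*35) = -1172708 - (1296 + 20965) = -1172708 - 1*22261 = -1172708 - 22261 = -1194969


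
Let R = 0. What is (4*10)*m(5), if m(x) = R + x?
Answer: 200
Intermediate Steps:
m(x) = x (m(x) = 0 + x = x)
(4*10)*m(5) = (4*10)*5 = 40*5 = 200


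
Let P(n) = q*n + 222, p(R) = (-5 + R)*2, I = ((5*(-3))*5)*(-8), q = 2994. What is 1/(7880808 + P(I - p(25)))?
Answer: 1/9557670 ≈ 1.0463e-7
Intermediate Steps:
I = 600 (I = -15*5*(-8) = -75*(-8) = 600)
p(R) = -10 + 2*R
P(n) = 222 + 2994*n (P(n) = 2994*n + 222 = 222 + 2994*n)
1/(7880808 + P(I - p(25))) = 1/(7880808 + (222 + 2994*(600 - (-10 + 2*25)))) = 1/(7880808 + (222 + 2994*(600 - (-10 + 50)))) = 1/(7880808 + (222 + 2994*(600 - 1*40))) = 1/(7880808 + (222 + 2994*(600 - 40))) = 1/(7880808 + (222 + 2994*560)) = 1/(7880808 + (222 + 1676640)) = 1/(7880808 + 1676862) = 1/9557670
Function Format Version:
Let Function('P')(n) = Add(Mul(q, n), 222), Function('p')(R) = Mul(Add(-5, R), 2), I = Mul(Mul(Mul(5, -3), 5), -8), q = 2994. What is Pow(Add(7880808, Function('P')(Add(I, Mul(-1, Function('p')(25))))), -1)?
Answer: Rational(1, 9557670) ≈ 1.0463e-7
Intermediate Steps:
I = 600 (I = Mul(Mul(-15, 5), -8) = Mul(-75, -8) = 600)
Function('p')(R) = Add(-10, Mul(2, R))
Function('P')(n) = Add(222, Mul(2994, n)) (Function('P')(n) = Add(Mul(2994, n), 222) = Add(222, Mul(2994, n)))
Pow(Add(7880808, Function('P')(Add(I, Mul(-1, Function('p')(25))))), -1) = Pow(Add(7880808, Add(222, Mul(2994, Add(600, Mul(-1, Add(-10, Mul(2, 25))))))), -1) = Pow(Add(7880808, Add(222, Mul(2994, Add(600, Mul(-1, Add(-10, 50)))))), -1) = Pow(Add(7880808, Add(222, Mul(2994, Add(600, Mul(-1, 40))))), -1) = Pow(Add(7880808, Add(222, Mul(2994, Add(600, -40)))), -1) = Pow(Add(7880808, Add(222, Mul(2994, 560))), -1) = Pow(Add(7880808, Add(222, 1676640)), -1) = Pow(Add(7880808, 1676862), -1) = Pow(9557670, -1) = Rational(1, 9557670)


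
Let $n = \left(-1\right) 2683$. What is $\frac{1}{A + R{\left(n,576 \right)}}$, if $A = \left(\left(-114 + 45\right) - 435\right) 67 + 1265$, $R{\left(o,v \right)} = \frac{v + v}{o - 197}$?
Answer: $- \frac{5}{162517} \approx -3.0766 \cdot 10^{-5}$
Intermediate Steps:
$n = -2683$
$R{\left(o,v \right)} = \frac{2 v}{-197 + o}$
$A = -32503$ ($A = \left(-69 - 435\right) 67 + 1265 = \left(-504\right) 67 + 1265 = -33768 + 1265 = -32503$)
$\frac{1}{A + R{\left(n,576 \right)}} = \frac{1}{-32503 + 2 \cdot 576 \frac{1}{-197 - 2683}} = \frac{1}{-32503 + 2 \cdot 576 \frac{1}{-2880}} = \frac{1}{-32503 + 2 \cdot 576 \left(- \frac{1}{2880}\right)} = \frac{1}{-32503 - \frac{2}{5}} = \frac{1}{- \frac{162517}{5}} = - \frac{5}{162517}$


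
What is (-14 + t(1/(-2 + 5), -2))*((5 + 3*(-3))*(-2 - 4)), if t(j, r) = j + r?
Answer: -376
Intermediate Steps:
(-14 + t(1/(-2 + 5), -2))*((5 + 3*(-3))*(-2 - 4)) = (-14 + (1/(-2 + 5) - 2))*((5 + 3*(-3))*(-2 - 4)) = (-14 + (1/3 - 2))*((5 - 9)*(-6)) = (-14 + (1/3 - 2))*(-4*(-6)) = (-14 - 5/3)*24 = -47/3*24 = -376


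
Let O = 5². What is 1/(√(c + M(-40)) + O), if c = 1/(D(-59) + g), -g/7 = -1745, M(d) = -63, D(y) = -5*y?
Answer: 312750/8606879 - 3*I*√1095499310/8606879 ≈ 0.036337 - 0.011537*I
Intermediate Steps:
O = 25
g = 12215 (g = -7*(-1745) = 12215)
c = 1/12510 (c = 1/(-5*(-59) + 12215) = 1/(295 + 12215) = 1/12510 ≈ 7.9936e-5)
1/(√(c + M(-40)) + O) = 1/(√(1/12510 - 63) + 25) = 1/(√(-788129/12510) + 25) = 1/(I*√1095499310/4170 + 25) = 1/(25 + I*√1095499310/4170)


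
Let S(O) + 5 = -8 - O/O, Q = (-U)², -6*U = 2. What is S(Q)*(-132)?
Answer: 1848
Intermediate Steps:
U = -⅓ (U = -⅙*2 = -⅓ ≈ -0.33333)
Q = ⅑ (Q = (-1*(-⅓))² = (⅓)² = ⅑ ≈ 0.11111)
S(O) = -14 (S(O) = -5 + (-8 - O/O) = -5 + (-8 - 1*1) = -5 + (-8 - 1) = -5 - 9 = -14)
S(Q)*(-132) = -14*(-132) = 1848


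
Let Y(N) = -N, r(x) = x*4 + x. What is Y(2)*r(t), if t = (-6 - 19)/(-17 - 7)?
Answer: -125/12 ≈ -10.417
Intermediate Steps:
t = 25/24 (t = -25/(-24) = -25*(-1/24) = 25/24 ≈ 1.0417)
r(x) = 5*x (r(x) = 4*x + x = 5*x)
Y(2)*r(t) = (-1*2)*(5*(25/24)) = -2*125/24 = -125/12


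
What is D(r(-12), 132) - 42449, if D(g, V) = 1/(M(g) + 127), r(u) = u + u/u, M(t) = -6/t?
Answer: -59555936/1403 ≈ -42449.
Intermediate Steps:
r(u) = 1 + u (r(u) = u + 1 = 1 + u)
D(g, V) = 1/(127 - 6/g) (D(g, V) = 1/(-6/g + 127) = 1/(127 - 6/g))
D(r(-12), 132) - 42449 = (1 - 12)/(-6 + 127*(1 - 12)) - 42449 = -11/(-6 + 127*(-11)) - 42449 = -11/(-6 - 1397) - 42449 = -11/(-1403) - 42449 = -11*(-1/1403) - 42449 = 11/1403 - 42449 = -59555936/1403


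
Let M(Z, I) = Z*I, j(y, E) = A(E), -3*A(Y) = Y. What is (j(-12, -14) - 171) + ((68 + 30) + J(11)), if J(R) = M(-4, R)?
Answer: -337/3 ≈ -112.33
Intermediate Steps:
A(Y) = -Y/3
j(y, E) = -E/3
M(Z, I) = I*Z
J(R) = -4*R (J(R) = R*(-4) = -4*R)
(j(-12, -14) - 171) + ((68 + 30) + J(11)) = (-1/3*(-14) - 171) + ((68 + 30) - 4*11) = (14/3 - 171) + (98 - 44) = -499/3 + 54 = -337/3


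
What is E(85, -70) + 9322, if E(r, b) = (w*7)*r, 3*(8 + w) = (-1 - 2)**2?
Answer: 6347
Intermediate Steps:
w = -5 (w = -8 + (-1 - 2)**2/3 = -8 + (1/3)*(-3)**2 = -8 + (1/3)*9 = -8 + 3 = -5)
E(r, b) = -35*r (E(r, b) = (-5*7)*r = -35*r)
E(85, -70) + 9322 = -35*85 + 9322 = -2975 + 9322 = 6347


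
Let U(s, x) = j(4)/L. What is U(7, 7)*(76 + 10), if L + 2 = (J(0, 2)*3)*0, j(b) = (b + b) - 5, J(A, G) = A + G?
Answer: -129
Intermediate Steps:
j(b) = -5 + 2*b (j(b) = 2*b - 5 = -5 + 2*b)
L = -2 (L = -2 + ((0 + 2)*3)*0 = -2 + (2*3)*0 = -2 + 6*0 = -2 + 0 = -2)
U(s, x) = -3/2 (U(s, x) = (-5 + 2*4)/(-2) = (-5 + 8)*(-1/2) = 3*(-1/2) = -3/2)
U(7, 7)*(76 + 10) = -3*(76 + 10)/2 = -3/2*86 = -129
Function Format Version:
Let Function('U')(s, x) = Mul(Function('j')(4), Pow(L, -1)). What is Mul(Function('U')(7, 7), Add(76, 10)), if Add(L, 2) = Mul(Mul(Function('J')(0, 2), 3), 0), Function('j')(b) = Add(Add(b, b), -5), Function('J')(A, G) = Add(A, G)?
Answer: -129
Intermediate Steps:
Function('j')(b) = Add(-5, Mul(2, b)) (Function('j')(b) = Add(Mul(2, b), -5) = Add(-5, Mul(2, b)))
L = -2 (L = Add(-2, Mul(Mul(Add(0, 2), 3), 0)) = Add(-2, Mul(Mul(2, 3), 0)) = Add(-2, Mul(6, 0)) = Add(-2, 0) = -2)
Function('U')(s, x) = Rational(-3, 2) (Function('U')(s, x) = Mul(Add(-5, Mul(2, 4)), Pow(-2, -1)) = Mul(Add(-5, 8), Rational(-1, 2)) = Mul(3, Rational(-1, 2)) = Rational(-3, 2))
Mul(Function('U')(7, 7), Add(76, 10)) = Mul(Rational(-3, 2), Add(76, 10)) = Mul(Rational(-3, 2), 86) = -129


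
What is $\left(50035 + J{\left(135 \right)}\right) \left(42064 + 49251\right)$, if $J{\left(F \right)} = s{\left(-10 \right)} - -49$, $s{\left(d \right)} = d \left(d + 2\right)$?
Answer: $4580725660$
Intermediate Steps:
$s{\left(d \right)} = d \left(2 + d\right)$
$J{\left(F \right)} = 129$ ($J{\left(F \right)} = - 10 \left(2 - 10\right) - -49 = \left(-10\right) \left(-8\right) + 49 = 80 + 49 = 129$)
$\left(50035 + J{\left(135 \right)}\right) \left(42064 + 49251\right) = \left(50035 + 129\right) \left(42064 + 49251\right) = 50164 \cdot 91315 = 4580725660$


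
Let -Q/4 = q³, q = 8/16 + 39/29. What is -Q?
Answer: 1225043/48778 ≈ 25.115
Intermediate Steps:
q = 107/58 (q = 8*(1/16) + 39*(1/29) = ½ + 39/29 = 107/58 ≈ 1.8448)
Q = -1225043/48778 (Q = -4*(107/58)³ = -4*1225043/195112 = -1225043/48778 ≈ -25.115)
-Q = -1*(-1225043/48778) = 1225043/48778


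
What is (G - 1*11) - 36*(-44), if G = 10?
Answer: 1583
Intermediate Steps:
(G - 1*11) - 36*(-44) = (10 - 1*11) - 36*(-44) = (10 - 11) + 1584 = -1 + 1584 = 1583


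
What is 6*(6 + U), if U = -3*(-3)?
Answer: 90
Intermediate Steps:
U = 9
6*(6 + U) = 6*(6 + 9) = 6*15 = 90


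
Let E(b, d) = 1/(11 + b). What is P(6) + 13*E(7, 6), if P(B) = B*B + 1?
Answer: 679/18 ≈ 37.722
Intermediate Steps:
P(B) = 1 + B² (P(B) = B² + 1 = 1 + B²)
P(6) + 13*E(7, 6) = (1 + 6²) + 13/(11 + 7) = (1 + 36) + 13/18 = 37 + 13*(1/18) = 37 + 13/18 = 679/18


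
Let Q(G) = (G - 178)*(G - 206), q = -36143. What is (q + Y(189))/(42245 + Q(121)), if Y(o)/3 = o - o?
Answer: -36143/47090 ≈ -0.76753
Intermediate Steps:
Y(o) = 0 (Y(o) = 3*(o - o) = 3*0 = 0)
Q(G) = (-206 + G)*(-178 + G) (Q(G) = (-178 + G)*(-206 + G) = (-206 + G)*(-178 + G))
(q + Y(189))/(42245 + Q(121)) = (-36143 + 0)/(42245 + (36668 + 121² - 384*121)) = -36143/(42245 + (36668 + 14641 - 46464)) = -36143/(42245 + 4845) = -36143/47090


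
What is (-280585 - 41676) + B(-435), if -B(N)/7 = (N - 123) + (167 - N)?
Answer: -322569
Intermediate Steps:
B(N) = -308 (B(N) = -7*((N - 123) + (167 - N)) = -7*((-123 + N) + (167 - N)) = -7*44 = -308)
(-280585 - 41676) + B(-435) = (-280585 - 41676) - 308 = -322261 - 308 = -322569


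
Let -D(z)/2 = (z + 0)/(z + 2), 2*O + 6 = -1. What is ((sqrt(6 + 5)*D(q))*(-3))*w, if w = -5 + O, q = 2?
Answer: -51*sqrt(11)/2 ≈ -84.574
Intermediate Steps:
O = -7/2 (O = -3 + (1/2)*(-1) = -3 - 1/2 = -7/2 ≈ -3.5000)
D(z) = -2*z/(2 + z) (D(z) = -2*(z + 0)/(z + 2) = -2*z/(2 + z))
w = -17/2 (w = -5 - 7/2 = -17/2 ≈ -8.5000)
((sqrt(6 + 5)*D(q))*(-3))*w = ((sqrt(6 + 5)*(-2*2/(2 + 2)))*(-3))*(-17/2) = ((sqrt(11)*(-2*2/4))*(-3))*(-17/2) = ((sqrt(11)*(-2*2*1/4))*(-3))*(-17/2) = ((sqrt(11)*(-1))*(-3))*(-17/2) = (-sqrt(11)*(-3))*(-17/2) = (3*sqrt(11))*(-17/2) = -51*sqrt(11)/2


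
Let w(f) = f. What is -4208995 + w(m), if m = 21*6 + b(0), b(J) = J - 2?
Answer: -4208871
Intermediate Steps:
b(J) = -2 + J
m = 124 (m = 21*6 + (-2 + 0) = 126 - 2 = 124)
-4208995 + w(m) = -4208995 + 124 = -4208871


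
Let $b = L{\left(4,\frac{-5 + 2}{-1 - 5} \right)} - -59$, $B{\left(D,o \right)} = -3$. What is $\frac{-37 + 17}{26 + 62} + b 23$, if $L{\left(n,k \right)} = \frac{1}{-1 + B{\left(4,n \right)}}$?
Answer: $\frac{59445}{44} \approx 1351.0$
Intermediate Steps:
$L{\left(n,k \right)} = - \frac{1}{4}$ ($L{\left(n,k \right)} = \frac{1}{-1 - 3} = \frac{1}{-4} = - \frac{1}{4}$)
$b = \frac{235}{4}$ ($b = - \frac{1}{4} - -59 = - \frac{1}{4} + 59 = \frac{235}{4} \approx 58.75$)
$\frac{-37 + 17}{26 + 62} + b 23 = \frac{-37 + 17}{26 + 62} + \frac{235}{4} \cdot 23 = - \frac{20}{88} + \frac{5405}{4} = \left(-20\right) \frac{1}{88} + \frac{5405}{4} = - \frac{5}{22} + \frac{5405}{4} = \frac{59445}{44}$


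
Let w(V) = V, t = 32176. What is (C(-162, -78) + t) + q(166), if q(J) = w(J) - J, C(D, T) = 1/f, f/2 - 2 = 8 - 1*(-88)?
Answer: 6306497/196 ≈ 32176.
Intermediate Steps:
f = 196 (f = 4 + 2*(8 - 1*(-88)) = 4 + 2*(8 + 88) = 4 + 2*96 = 4 + 192 = 196)
C(D, T) = 1/196
q(J) = 0 (q(J) = J - J = 0)
(C(-162, -78) + t) + q(166) = (1/196 + 32176) + 0 = 6306497/196 + 0 = 6306497/196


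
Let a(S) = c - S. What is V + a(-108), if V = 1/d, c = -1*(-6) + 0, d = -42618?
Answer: 4858451/42618 ≈ 114.00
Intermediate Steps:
c = 6 (c = 6 + 0 = 6)
V = -1/42618 (V = 1/(-42618) = -1/42618 ≈ -2.3464e-5)
a(S) = 6 - S
V + a(-108) = -1/42618 + (6 - 1*(-108)) = -1/42618 + (6 + 108) = -1/42618 + 114 = 4858451/42618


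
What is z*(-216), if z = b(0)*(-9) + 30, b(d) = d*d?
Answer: -6480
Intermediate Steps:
b(d) = d**2
z = 30 (z = 0**2*(-9) + 30 = 0*(-9) + 30 = 0 + 30 = 30)
z*(-216) = 30*(-216) = -6480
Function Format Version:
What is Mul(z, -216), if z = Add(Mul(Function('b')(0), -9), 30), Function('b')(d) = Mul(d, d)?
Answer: -6480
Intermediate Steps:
Function('b')(d) = Pow(d, 2)
z = 30 (z = Add(Mul(Pow(0, 2), -9), 30) = Add(Mul(0, -9), 30) = Add(0, 30) = 30)
Mul(z, -216) = Mul(30, -216) = -6480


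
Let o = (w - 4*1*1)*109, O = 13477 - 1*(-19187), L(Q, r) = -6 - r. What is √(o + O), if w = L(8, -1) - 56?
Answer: √25579 ≈ 159.93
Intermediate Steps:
w = -61 (w = (-6 - 1*(-1)) - 56 = (-6 + 1) - 56 = -5 - 56 = -61)
O = 32664 (O = 13477 + 19187 = 32664)
o = -7085 (o = (-61 - 4*1*1)*109 = (-61 - 4*1)*109 = (-61 - 4)*109 = -65*109 = -7085)
√(o + O) = √(-7085 + 32664) = √25579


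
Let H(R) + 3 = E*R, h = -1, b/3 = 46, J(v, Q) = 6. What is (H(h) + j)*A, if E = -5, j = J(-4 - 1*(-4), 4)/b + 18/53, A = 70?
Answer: 203350/1219 ≈ 166.82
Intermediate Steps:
b = 138 (b = 3*46 = 138)
j = 467/1219 (j = 6/138 + 18/53 = 6*(1/138) + 18*(1/53) = 1/23 + 18/53 = 467/1219 ≈ 0.38310)
H(R) = -3 - 5*R
(H(h) + j)*A = ((-3 - 5*(-1)) + 467/1219)*70 = ((-3 + 5) + 467/1219)*70 = (2 + 467/1219)*70 = (2905/1219)*70 = 203350/1219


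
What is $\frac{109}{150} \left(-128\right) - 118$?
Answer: $- \frac{15826}{75} \approx -211.01$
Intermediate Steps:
$\frac{109}{150} \left(-128\right) - 118 = - \frac{6976}{75} - 118 = - \frac{15826}{75}$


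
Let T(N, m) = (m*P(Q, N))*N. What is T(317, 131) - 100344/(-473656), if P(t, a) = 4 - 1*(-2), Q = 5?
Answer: 14752147077/59207 ≈ 2.4916e+5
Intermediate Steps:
P(t, a) = 6 (P(t, a) = 4 + 2 = 6)
T(N, m) = 6*N*m (T(N, m) = (m*6)*N = (6*m)*N = 6*N*m)
T(317, 131) - 100344/(-473656) = 6*317*131 - 100344/(-473656) = 249162 - 100344*(-1)/473656 = 249162 - 1*(-12543/59207) = 249162 + 12543/59207 = 14752147077/59207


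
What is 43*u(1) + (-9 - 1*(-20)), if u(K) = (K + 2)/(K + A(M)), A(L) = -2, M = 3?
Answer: -118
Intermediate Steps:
u(K) = (2 + K)/(-2 + K) (u(K) = (K + 2)/(K - 2) = (2 + K)/(-2 + K))
43*u(1) + (-9 - 1*(-20)) = 43*((2 + 1)/(-2 + 1)) + (-9 - 1*(-20)) = 43*(3/(-1)) + (-9 + 20) = 43*(-1*3) + 11 = 43*(-3) + 11 = -129 + 11 = -118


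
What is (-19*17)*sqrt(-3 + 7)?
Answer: -646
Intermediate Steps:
(-19*17)*sqrt(-3 + 7) = -323*sqrt(4) = -323*2 = -646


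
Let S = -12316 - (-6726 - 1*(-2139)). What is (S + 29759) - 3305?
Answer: 18725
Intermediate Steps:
S = -7729 (S = -12316 - (-6726 + 2139) = -12316 - 1*(-4587) = -12316 + 4587 = -7729)
(S + 29759) - 3305 = (-7729 + 29759) - 3305 = 22030 - 3305 = 18725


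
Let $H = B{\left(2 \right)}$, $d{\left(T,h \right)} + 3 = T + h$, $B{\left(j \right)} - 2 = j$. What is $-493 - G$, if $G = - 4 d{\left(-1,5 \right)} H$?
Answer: $-477$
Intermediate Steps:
$B{\left(j \right)} = 2 + j$
$d{\left(T,h \right)} = -3 + T + h$ ($d{\left(T,h \right)} = -3 + \left(T + h\right) = -3 + T + h$)
$H = 4$ ($H = 2 + 2 = 4$)
$G = -16$ ($G = - 4 \left(-3 - 1 + 5\right) 4 = \left(-4\right) 1 \cdot 4 = \left(-4\right) 4 = -16$)
$-493 - G = -493 - -16 = -493 + 16 = -477$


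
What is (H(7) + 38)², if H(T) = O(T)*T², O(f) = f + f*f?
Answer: 7739524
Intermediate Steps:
O(f) = f + f²
H(T) = T³*(1 + T) (H(T) = (T*(1 + T))*T² = T³*(1 + T))
(H(7) + 38)² = (7³*(1 + 7) + 38)² = (343*8 + 38)² = (2744 + 38)² = 2782² = 7739524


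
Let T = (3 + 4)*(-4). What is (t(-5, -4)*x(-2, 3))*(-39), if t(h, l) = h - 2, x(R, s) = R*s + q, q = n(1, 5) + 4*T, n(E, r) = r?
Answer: -30849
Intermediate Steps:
T = -28 (T = 7*(-4) = -28)
q = -107 (q = 5 + 4*(-28) = 5 - 112 = -107)
x(R, s) = -107 + R*s (x(R, s) = R*s - 107 = -107 + R*s)
t(h, l) = -2 + h
(t(-5, -4)*x(-2, 3))*(-39) = ((-2 - 5)*(-107 - 2*3))*(-39) = -7*(-107 - 6)*(-39) = -7*(-113)*(-39) = 791*(-39) = -30849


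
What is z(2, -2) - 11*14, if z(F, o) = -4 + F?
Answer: -156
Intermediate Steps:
z(2, -2) - 11*14 = (-4 + 2) - 11*14 = -2 - 154 = -156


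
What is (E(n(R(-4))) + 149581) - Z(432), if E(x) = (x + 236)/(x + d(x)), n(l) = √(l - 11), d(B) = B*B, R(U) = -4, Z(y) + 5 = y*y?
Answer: -592843/16 - 251*I*√15/240 ≈ -37053.0 - 4.0505*I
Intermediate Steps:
Z(y) = -5 + y² (Z(y) = -5 + y*y = -5 + y²)
d(B) = B²
n(l) = √(-11 + l)
E(x) = (236 + x)/(x + x²) (E(x) = (x + 236)/(x + x²) = (236 + x)/(x + x²))
(E(n(R(-4))) + 149581) - Z(432) = ((236 + √(-11 - 4))/((√(-11 - 4))*(1 + √(-11 - 4))) + 149581) - (-5 + 432²) = ((236 + √(-15))/((√(-15))*(1 + √(-15))) + 149581) - (-5 + 186624) = ((236 + I*√15)/(((I*√15))*(1 + I*√15)) + 149581) - 1*186619 = ((-I*√15/15)*(236 + I*√15)/(1 + I*√15) + 149581) - 186619 = (-I*√15*(236 + I*√15)/(15*(1 + I*√15)) + 149581) - 186619 = (149581 - I*√15*(236 + I*√15)/(15*(1 + I*√15))) - 186619 = -37038 - I*√15*(236 + I*√15)/(15*(1 + I*√15))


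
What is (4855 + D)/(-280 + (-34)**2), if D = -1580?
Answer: 3275/876 ≈ 3.7386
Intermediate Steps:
(4855 + D)/(-280 + (-34)**2) = (4855 - 1580)/(-280 + (-34)**2) = 3275/(-280 + 1156) = 3275/876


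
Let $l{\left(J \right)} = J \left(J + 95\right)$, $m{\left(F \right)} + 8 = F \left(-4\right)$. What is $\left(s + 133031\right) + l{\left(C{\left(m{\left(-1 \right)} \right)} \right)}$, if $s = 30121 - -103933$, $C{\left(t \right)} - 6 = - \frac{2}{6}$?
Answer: $\frac{2408899}{9} \approx 2.6766 \cdot 10^{5}$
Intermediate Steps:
$m{\left(F \right)} = -8 - 4 F$ ($m{\left(F \right)} = -8 + F \left(-4\right) = -8 - 4 F$)
$C{\left(t \right)} = \frac{17}{3}$ ($C{\left(t \right)} = 6 - \frac{2}{6} = 6 - \frac{1}{3} = \frac{17}{3}$)
$l{\left(J \right)} = J \left(95 + J\right)$
$s = 134054$ ($s = 30121 + 103933 = 134054$)
$\left(s + 133031\right) + l{\left(C{\left(m{\left(-1 \right)} \right)} \right)} = \left(134054 + 133031\right) + \frac{17 \left(95 + \frac{17}{3}\right)}{3} = 267085 + \frac{17}{3} \cdot \frac{302}{3} = 267085 + \frac{5134}{9} = \frac{2408899}{9}$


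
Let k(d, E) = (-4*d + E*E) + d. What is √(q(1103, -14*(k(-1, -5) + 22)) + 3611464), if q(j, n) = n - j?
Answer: √3609661 ≈ 1899.9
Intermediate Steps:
k(d, E) = E² - 3*d (k(d, E) = (-4*d + E²) + d = (E² - 4*d) + d = E² - 3*d)
√(q(1103, -14*(k(-1, -5) + 22)) + 3611464) = √((-14*(((-5)² - 3*(-1)) + 22) - 1*1103) + 3611464) = √((-14*((25 + 3) + 22) - 1103) + 3611464) = √((-14*(28 + 22) - 1103) + 3611464) = √((-14*50 - 1103) + 3611464) = √((-700 - 1103) + 3611464) = √(-1803 + 3611464) = √3609661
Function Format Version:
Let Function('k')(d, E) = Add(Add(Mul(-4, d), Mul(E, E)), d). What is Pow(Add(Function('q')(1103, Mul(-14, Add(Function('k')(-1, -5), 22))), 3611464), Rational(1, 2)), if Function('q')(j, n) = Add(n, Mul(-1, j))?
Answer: Pow(3609661, Rational(1, 2)) ≈ 1899.9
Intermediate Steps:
Function('k')(d, E) = Add(Pow(E, 2), Mul(-3, d)) (Function('k')(d, E) = Add(Add(Mul(-4, d), Pow(E, 2)), d) = Add(Add(Pow(E, 2), Mul(-4, d)), d) = Add(Pow(E, 2), Mul(-3, d)))
Pow(Add(Function('q')(1103, Mul(-14, Add(Function('k')(-1, -5), 22))), 3611464), Rational(1, 2)) = Pow(Add(Add(Mul(-14, Add(Add(Pow(-5, 2), Mul(-3, -1)), 22)), Mul(-1, 1103)), 3611464), Rational(1, 2)) = Pow(Add(Add(Mul(-14, Add(Add(25, 3), 22)), -1103), 3611464), Rational(1, 2)) = Pow(Add(Add(Mul(-14, Add(28, 22)), -1103), 3611464), Rational(1, 2)) = Pow(Add(Add(Mul(-14, 50), -1103), 3611464), Rational(1, 2)) = Pow(Add(Add(-700, -1103), 3611464), Rational(1, 2)) = Pow(Add(-1803, 3611464), Rational(1, 2)) = Pow(3609661, Rational(1, 2))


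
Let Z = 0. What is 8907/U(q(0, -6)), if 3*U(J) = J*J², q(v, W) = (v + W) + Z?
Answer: -2969/24 ≈ -123.71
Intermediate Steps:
q(v, W) = W + v (q(v, W) = (v + W) + 0 = (W + v) + 0 = W + v)
U(J) = J³/3 (U(J) = (J*J²)/3 = J³/3)
8907/U(q(0, -6)) = 8907/(((-6 + 0)³/3)) = 8907/(((⅓)*(-6)³)) = 8907/(((⅓)*(-216))) = 8907/(-72) = 8907*(-1/72) = -2969/24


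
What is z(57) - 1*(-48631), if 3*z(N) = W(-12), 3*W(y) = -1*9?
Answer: 48630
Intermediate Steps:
W(y) = -3 (W(y) = (-1*9)/3 = (⅓)*(-9) = -3)
z(N) = -1 (z(N) = (⅓)*(-3) = -1)
z(57) - 1*(-48631) = -1 - 1*(-48631) = -1 + 48631 = 48630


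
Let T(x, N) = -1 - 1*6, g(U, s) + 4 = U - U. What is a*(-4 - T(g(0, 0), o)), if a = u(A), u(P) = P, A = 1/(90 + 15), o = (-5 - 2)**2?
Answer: 1/35 ≈ 0.028571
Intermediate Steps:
o = 49 (o = (-7)**2 = 49)
g(U, s) = -4 (g(U, s) = -4 + (U - U) = -4 + 0 = -4)
A = 1/105 ≈ 0.0095238
T(x, N) = -7 (T(x, N) = -1 - 6 = -7)
a = 1/105 ≈ 0.0095238
a*(-4 - T(g(0, 0), o)) = (-4 - 1*(-7))/105 = (-4 + 7)/105 = (1/105)*3 = 1/35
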